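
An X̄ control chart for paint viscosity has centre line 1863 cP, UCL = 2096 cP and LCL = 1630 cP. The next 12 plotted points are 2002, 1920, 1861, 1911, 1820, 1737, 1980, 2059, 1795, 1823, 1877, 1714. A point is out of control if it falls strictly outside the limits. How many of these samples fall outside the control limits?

All 12 points lie within [1630, 2096].

0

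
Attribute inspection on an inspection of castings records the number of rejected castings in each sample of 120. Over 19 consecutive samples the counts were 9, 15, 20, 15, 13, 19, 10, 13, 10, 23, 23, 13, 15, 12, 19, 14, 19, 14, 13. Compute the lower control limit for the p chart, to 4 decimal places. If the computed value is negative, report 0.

p̄ = Σdᵢ / (k·n) = 289 / (19 × 120) = 0.12675
LCL = p̄ − 3·√(p̄(1−p̄)/n) = 0.12675 − 3 × 0.03037 = 0.03564

0.0356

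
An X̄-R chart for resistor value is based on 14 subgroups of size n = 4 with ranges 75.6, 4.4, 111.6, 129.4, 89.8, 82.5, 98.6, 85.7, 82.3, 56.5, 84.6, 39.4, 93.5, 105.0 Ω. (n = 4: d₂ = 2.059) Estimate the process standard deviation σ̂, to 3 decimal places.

R̄ = (75.6 + 4.4 + 111.6 + 129.4 + 89.8 + 82.5 + 98.6 + 85.7 + 82.3 + 56.5 + 84.6 + 39.4 + 93.5 + 105.0) / 14 = 81.3500
σ̂ = R̄ / d₂ = 81.3500 / 2.059 = 39.5095

39.509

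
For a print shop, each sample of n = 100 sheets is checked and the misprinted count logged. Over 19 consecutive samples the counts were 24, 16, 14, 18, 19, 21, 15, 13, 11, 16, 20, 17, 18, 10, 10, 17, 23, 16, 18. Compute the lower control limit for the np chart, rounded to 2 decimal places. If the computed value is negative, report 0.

p̄ = Σdᵢ / (k·n) = 316 / (19 × 100) = 0.16632
LCL = np̄ − 3·√(np̄(1−p̄)) = 16.6316 − 3 × 3.7236 = 5.4607

5.46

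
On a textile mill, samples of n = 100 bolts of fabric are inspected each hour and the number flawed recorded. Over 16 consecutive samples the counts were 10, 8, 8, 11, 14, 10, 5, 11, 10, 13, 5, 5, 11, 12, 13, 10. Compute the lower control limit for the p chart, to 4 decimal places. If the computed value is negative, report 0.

p̄ = Σdᵢ / (k·n) = 156 / (16 × 100) = 0.09750
LCL = p̄ − 3·√(p̄(1−p̄)/n) = 0.09750 − 3 × 0.02966 = 0.00851

0.0085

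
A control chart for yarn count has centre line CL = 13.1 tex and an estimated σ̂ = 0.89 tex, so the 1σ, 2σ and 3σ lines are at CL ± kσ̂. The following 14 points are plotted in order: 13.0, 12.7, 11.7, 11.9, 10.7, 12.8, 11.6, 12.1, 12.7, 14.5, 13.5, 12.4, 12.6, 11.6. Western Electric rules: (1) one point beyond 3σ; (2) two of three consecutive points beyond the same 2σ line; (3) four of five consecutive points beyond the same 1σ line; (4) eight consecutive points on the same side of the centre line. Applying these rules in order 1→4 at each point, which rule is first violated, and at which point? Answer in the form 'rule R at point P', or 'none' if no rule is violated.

rule 3 at point 7

Zone of each point (C = within 1σ̂, B = 1σ̂–2σ̂, A = 2σ̂–3σ̂, * = beyond 3σ̂; sign = side of CL): 1:-C, 2:-C, 3:-B, 4:-B, 5:-A, 6:-C, 7:-B, 8:-B, 9:-C, 10:+B, 11:+C, 12:-C, 13:-C, 14:-B
Rule 3 (four of five consecutive points beyond the same 1σ limit) is satisfied at point 7.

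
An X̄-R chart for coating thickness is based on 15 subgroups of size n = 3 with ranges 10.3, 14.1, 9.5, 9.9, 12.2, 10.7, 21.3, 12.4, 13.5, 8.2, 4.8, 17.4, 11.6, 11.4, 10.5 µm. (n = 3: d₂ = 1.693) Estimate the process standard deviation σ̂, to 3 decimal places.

R̄ = (10.3 + 14.1 + 9.5 + 9.9 + 12.2 + 10.7 + 21.3 + 12.4 + 13.5 + 8.2 + 4.8 + 17.4 + 11.6 + 11.4 + 10.5) / 15 = 11.8533
σ̂ = R̄ / d₂ = 11.8533 / 1.693 = 7.0014

7.001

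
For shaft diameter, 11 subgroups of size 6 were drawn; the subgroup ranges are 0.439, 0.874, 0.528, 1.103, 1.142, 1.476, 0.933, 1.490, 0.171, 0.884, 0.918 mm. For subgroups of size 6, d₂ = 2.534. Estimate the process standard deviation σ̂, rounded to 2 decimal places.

0.36

R̄ = (0.439 + 0.874 + 0.528 + 1.103 + 1.142 + 1.476 + 0.933 + 1.490 + 0.171 + 0.884 + 0.918) / 11 = 0.9053
σ̂ = R̄ / d₂ = 0.9053 / 2.534 = 0.3573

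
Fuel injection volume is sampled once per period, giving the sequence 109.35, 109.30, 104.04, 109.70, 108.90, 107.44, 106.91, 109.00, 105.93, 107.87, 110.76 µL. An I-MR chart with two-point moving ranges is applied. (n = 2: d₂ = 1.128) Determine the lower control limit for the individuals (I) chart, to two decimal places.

X̄ = (109.35 + 109.30 + 104.04 + 109.70 + 108.90 + 107.44 + 106.91 + 109.00 + 105.93 + 107.87 + 110.76) / 11 = 108.1091
Moving ranges: 0.05, 5.26, 5.66, 0.80, 1.46, 0.53, 2.09, 3.07, 1.94, 2.89; M̄R̄ = 23.7500 / 10 = 2.3750
LCL = X̄ − 3·M̄R̄/d₂ = 108.1091 − 3 × 2.3750 / 1.128 = 101.7926

101.79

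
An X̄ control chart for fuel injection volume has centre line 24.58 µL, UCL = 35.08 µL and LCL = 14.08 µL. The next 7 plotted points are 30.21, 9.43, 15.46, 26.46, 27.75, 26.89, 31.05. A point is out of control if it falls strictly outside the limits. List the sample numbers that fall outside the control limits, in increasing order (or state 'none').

Compare each point to [14.08, 35.08]: sample 2 = 9.43 < LCL.

2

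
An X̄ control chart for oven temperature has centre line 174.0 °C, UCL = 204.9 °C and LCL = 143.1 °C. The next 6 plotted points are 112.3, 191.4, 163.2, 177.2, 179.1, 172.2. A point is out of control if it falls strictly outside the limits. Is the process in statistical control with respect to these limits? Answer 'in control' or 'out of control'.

Compare each point to [143.1, 204.9]: sample 1 = 112.3 < LCL.

out of control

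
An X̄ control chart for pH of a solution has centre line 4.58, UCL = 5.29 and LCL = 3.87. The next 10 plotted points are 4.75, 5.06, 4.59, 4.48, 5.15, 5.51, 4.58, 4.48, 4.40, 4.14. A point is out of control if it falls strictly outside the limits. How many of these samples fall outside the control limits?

1

Compare each point to [3.87, 5.29]: sample 6 = 5.51 > UCL.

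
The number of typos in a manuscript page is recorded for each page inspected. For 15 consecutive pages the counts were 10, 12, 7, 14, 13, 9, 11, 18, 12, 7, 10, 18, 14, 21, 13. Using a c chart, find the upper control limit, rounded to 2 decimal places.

23.25

c̄ = (10 + 12 + 7 + 14 + 13 + 9 + 11 + 18 + 12 + 7 + 10 + 18 + 14 + 21 + 13) / 15 = 189 / 15 = 12.6000
UCL = c̄ + 3√c̄ = 12.6000 + 3 × √12.6000 = 12.6000 + 3 × 3.5496 = 23.2489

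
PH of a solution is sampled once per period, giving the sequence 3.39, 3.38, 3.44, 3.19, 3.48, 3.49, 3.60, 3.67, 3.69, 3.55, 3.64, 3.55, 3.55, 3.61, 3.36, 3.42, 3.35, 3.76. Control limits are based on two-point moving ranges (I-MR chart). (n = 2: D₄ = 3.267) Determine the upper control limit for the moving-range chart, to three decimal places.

Moving ranges: 0.01, 0.06, 0.25, 0.29, 0.01, 0.11, 0.07, 0.02, 0.14, 0.09, 0.09, 0.00, 0.06, 0.25, 0.06, 0.07, 0.41; M̄R̄ = 1.9900 / 17 = 0.1171
UCL_MR = D₄·M̄R̄ = 3.267 × 0.1171 = 0.3824

0.382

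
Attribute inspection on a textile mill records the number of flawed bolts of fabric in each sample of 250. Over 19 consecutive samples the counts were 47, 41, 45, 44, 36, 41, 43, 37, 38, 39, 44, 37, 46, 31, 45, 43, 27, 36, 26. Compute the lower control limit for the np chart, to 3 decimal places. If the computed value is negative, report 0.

22.004

p̄ = Σdᵢ / (k·n) = 746 / (19 × 250) = 0.15705
LCL = np̄ − 3·√(np̄(1−p̄)) = 39.2632 − 3 × 5.7530 = 22.0042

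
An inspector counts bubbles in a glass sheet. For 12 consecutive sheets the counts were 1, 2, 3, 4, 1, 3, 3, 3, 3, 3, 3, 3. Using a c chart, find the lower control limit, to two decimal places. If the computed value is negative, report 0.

c̄ = (1 + 2 + 3 + 4 + 1 + 3 + 3 + 3 + 3 + 3 + 3 + 3) / 12 = 32 / 12 = 2.6667
LCL = c̄ − 3√c̄ = 2.6667 − 3 × 1.6330 = -2.2323 → 0 (cannot be negative)

0.00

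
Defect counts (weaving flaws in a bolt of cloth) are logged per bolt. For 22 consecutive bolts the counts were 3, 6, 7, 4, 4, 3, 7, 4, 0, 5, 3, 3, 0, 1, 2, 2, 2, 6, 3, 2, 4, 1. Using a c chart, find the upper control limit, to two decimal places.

8.70

c̄ = (3 + 6 + 7 + 4 + 4 + 3 + 7 + 4 + 0 + 5 + 3 + 3 + 0 + 1 + 2 + 2 + 2 + 6 + 3 + 2 + 4 + 1) / 22 = 72 / 22 = 3.2727
UCL = c̄ + 3√c̄ = 3.2727 + 3 × √3.2727 = 3.2727 + 3 × 1.8091 = 8.6999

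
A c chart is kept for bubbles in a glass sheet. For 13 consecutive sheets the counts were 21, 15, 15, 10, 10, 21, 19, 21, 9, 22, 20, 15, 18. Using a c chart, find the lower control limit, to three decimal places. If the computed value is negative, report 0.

4.387

c̄ = (21 + 15 + 15 + 10 + 10 + 21 + 19 + 21 + 9 + 22 + 20 + 15 + 18) / 13 = 216 / 13 = 16.6154
LCL = c̄ − 3√c̄ = 16.6154 − 3 × 4.0762 = 4.3868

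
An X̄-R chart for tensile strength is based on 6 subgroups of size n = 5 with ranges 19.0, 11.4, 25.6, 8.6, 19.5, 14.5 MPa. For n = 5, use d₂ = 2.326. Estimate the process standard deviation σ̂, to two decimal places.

7.07

R̄ = (19.0 + 11.4 + 25.6 + 8.6 + 19.5 + 14.5) / 6 = 16.4333
σ̂ = R̄ / d₂ = 16.4333 / 2.326 = 7.0651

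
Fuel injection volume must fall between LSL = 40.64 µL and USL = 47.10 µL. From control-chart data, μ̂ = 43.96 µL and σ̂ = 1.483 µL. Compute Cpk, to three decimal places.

0.706

Cpu = (USL − μ̂) / (3σ̂) = (47.10 − 43.96) / (3 × 1.483) = 0.7058; Cpl = (μ̂ − LSL) / (3σ̂) = (43.96 − 40.64) / (3 × 1.483) = 0.7462; Cpk = min(Cpu, Cpl) = 0.7058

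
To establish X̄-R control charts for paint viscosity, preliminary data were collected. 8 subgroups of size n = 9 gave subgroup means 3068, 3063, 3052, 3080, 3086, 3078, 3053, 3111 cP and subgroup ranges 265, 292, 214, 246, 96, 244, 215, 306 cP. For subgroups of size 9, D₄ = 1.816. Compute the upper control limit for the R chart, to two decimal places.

R̄ = (265 + 292 + 214 + 246 + 96 + 244 + 215 + 306) / 8 = 1878.0000 / 8 = 234.7500
UCL_R = D₄·R̄ = 1.816 × 234.7500 = 426.3060

426.31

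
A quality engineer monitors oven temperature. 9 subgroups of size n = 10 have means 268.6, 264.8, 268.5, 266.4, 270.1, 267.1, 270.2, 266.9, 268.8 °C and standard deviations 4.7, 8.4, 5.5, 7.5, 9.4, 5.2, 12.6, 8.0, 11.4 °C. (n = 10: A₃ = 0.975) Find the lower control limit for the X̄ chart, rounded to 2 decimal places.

X̄̄ = (268.6 + 264.8 + 268.5 + 266.4 + 270.1 + 267.1 + 270.2 + 266.9 + 268.8) / 9 = 267.9333
s̄ = (4.7 + 8.4 + 5.5 + 7.5 + 9.4 + 5.2 + 12.6 + 8.0 + 11.4) / 9 = 8.0778
LCL = X̄̄ − A₃·s̄ = 267.9333 − 0.975 × 8.0778 = 260.0575

260.06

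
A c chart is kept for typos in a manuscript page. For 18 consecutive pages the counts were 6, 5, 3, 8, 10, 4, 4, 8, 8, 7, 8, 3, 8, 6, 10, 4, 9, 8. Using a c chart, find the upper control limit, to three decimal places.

c̄ = (6 + 5 + 3 + 8 + 10 + 4 + 4 + 8 + 8 + 7 + 8 + 3 + 8 + 6 + 10 + 4 + 9 + 8) / 18 = 119 / 18 = 6.6111
UCL = c̄ + 3√c̄ = 6.6111 + 3 × √6.6111 = 6.6111 + 3 × 2.5712 = 14.3247

14.325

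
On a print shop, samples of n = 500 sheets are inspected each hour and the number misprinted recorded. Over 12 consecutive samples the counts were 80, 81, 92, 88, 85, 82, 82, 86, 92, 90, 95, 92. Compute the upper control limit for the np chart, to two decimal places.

p̄ = Σdᵢ / (k·n) = 1045 / (12 × 500) = 0.17417
UCL = np̄ + 3·√(np̄(1−p̄)) = 87.0833 + 3 × √(87.0833×0.82583) = 87.0833 + 3 × 8.4803 = 112.5244

112.52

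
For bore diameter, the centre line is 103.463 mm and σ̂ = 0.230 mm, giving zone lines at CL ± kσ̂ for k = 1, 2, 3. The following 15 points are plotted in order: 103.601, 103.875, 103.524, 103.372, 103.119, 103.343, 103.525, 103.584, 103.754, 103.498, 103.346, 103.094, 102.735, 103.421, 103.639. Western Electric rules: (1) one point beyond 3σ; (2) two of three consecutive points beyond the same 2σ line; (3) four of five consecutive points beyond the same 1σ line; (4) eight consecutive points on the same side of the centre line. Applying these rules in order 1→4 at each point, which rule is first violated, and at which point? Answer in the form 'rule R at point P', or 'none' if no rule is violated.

rule 1 at point 13

Zone of each point (C = within 1σ̂, B = 1σ̂–2σ̂, A = 2σ̂–3σ̂, * = beyond 3σ̂; sign = side of CL): 1:+C, 2:+B, 3:+C, 4:-C, 5:-B, 6:-C, 7:+C, 8:+C, 9:+B, 10:+C, 11:-C, 12:-B, 13:-*, 14:-C, 15:+C
Rule 1 (one point beyond the 3σ limits) is satisfied at point 13.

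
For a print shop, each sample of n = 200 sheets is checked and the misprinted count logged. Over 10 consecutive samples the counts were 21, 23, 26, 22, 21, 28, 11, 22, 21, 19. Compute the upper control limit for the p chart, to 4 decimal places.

p̄ = Σdᵢ / (k·n) = 214 / (10 × 200) = 0.10700
UCL = p̄ + 3·√(p̄(1−p̄)/n) = 0.10700 + 3 × √(0.10700×0.89300/200) = 0.10700 + 3 × 0.02186 = 0.17257

0.1726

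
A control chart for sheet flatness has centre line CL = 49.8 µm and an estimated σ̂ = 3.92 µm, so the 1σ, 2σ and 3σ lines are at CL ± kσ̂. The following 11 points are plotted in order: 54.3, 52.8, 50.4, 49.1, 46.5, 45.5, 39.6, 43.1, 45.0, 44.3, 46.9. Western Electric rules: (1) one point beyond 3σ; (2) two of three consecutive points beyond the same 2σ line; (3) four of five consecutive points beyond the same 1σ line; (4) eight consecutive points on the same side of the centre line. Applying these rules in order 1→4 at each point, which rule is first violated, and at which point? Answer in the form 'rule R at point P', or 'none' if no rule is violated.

Zone of each point (C = within 1σ̂, B = 1σ̂–2σ̂, A = 2σ̂–3σ̂, * = beyond 3σ̂; sign = side of CL): 1:+B, 2:+C, 3:+C, 4:-C, 5:-C, 6:-B, 7:-A, 8:-B, 9:-B, 10:-B, 11:-C
Rule 3 (four of five consecutive points beyond the same 1σ limit) is satisfied at point 9.

rule 3 at point 9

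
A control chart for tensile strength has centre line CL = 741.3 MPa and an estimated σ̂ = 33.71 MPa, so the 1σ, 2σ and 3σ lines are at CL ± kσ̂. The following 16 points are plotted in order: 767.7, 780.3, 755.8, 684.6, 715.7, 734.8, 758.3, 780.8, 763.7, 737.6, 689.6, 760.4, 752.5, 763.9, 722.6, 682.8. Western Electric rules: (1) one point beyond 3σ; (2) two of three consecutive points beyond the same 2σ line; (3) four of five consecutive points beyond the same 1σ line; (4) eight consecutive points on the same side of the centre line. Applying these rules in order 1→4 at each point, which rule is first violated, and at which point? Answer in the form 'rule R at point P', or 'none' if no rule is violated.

Zone of each point (C = within 1σ̂, B = 1σ̂–2σ̂, A = 2σ̂–3σ̂, * = beyond 3σ̂; sign = side of CL): 1:+C, 2:+B, 3:+C, 4:-B, 5:-C, 6:-C, 7:+C, 8:+B, 9:+C, 10:-C, 11:-B, 12:+C, 13:+C, 14:+C, 15:-C, 16:-B
No rule fires across all 16 points.

none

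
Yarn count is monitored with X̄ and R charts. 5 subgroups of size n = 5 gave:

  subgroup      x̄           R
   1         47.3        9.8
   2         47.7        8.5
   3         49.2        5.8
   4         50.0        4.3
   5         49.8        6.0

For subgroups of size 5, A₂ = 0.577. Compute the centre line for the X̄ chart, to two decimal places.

48.80

X̄̄ = (47.3 + 47.7 + 49.2 + 50.0 + 49.8) / 5 = 244.0000 / 5 = 48.8000
CL = X̄̄ = 48.8000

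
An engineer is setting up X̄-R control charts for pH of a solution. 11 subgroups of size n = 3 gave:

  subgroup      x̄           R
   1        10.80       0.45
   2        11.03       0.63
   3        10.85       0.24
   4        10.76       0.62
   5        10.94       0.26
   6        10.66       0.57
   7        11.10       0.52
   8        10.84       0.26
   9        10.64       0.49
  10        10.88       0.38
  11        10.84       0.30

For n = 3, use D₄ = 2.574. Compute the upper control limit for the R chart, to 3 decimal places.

R̄ = (0.45 + 0.63 + 0.24 + 0.62 + 0.26 + 0.57 + 0.52 + 0.26 + 0.49 + 0.38 + 0.30) / 11 = 4.7200 / 11 = 0.4291
UCL_R = D₄·R̄ = 2.574 × 0.4291 = 1.1045

1.104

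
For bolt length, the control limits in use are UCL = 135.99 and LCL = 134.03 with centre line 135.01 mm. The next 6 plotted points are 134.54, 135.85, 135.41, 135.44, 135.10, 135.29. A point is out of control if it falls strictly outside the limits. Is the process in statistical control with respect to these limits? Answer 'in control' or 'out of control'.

All 6 points lie within [134.03, 135.99].

in control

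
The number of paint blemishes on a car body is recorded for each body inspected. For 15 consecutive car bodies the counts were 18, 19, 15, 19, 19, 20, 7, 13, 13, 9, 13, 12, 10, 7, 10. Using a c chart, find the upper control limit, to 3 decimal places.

c̄ = (18 + 19 + 15 + 19 + 19 + 20 + 7 + 13 + 13 + 9 + 13 + 12 + 10 + 7 + 10) / 15 = 204 / 15 = 13.6000
UCL = c̄ + 3√c̄ = 13.6000 + 3 × √13.6000 = 13.6000 + 3 × 3.6878 = 24.6635

24.663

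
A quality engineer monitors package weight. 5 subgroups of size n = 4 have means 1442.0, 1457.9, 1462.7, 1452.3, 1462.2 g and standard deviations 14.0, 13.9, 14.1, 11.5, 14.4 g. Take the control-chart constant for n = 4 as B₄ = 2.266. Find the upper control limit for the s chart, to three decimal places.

30.772

s̄ = (14.0 + 13.9 + 14.1 + 11.5 + 14.4) / 5 = 13.5800
UCL_s = B₄·s̄ = 2.266 × 13.5800 = 30.7723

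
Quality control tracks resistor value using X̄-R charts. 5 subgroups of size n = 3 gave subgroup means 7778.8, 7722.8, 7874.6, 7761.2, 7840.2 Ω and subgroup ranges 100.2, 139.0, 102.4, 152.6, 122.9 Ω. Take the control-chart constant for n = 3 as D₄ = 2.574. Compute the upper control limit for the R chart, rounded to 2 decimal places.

317.68

R̄ = (100.2 + 139.0 + 102.4 + 152.6 + 122.9) / 5 = 617.1000 / 5 = 123.4200
UCL_R = D₄·R̄ = 2.574 × 123.4200 = 317.6831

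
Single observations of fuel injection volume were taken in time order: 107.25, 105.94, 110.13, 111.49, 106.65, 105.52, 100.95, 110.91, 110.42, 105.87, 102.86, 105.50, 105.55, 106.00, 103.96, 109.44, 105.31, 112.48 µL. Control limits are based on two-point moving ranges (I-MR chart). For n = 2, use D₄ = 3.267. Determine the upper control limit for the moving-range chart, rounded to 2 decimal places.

11.03

Moving ranges: 1.31, 4.19, 1.36, 4.84, 1.13, 4.57, 9.96, 0.49, 4.55, 3.01, 2.64, 0.05, 0.45, 2.04, 5.48, 4.13, 7.17; M̄R̄ = 57.3700 / 17 = 3.3747
UCL_MR = D₄·M̄R̄ = 3.267 × 3.3747 = 11.0252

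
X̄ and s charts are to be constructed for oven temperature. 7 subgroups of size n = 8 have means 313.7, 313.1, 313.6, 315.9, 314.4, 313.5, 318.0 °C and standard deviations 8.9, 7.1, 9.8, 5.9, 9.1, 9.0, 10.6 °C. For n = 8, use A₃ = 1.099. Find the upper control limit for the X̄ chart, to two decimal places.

X̄̄ = (313.7 + 313.1 + 313.6 + 315.9 + 314.4 + 313.5 + 318.0) / 7 = 314.6000
s̄ = (8.9 + 7.1 + 9.8 + 5.9 + 9.1 + 9.0 + 10.6) / 7 = 8.6286
UCL = X̄̄ + A₃·s̄ = 314.6000 + 1.099 × 8.6286 = 324.0828

324.08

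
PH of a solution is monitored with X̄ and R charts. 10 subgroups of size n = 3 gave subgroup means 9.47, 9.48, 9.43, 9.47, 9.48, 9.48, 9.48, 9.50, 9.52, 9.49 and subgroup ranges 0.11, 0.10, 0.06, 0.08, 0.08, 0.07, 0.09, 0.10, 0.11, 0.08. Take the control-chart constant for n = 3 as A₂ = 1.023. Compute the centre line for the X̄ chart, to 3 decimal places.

X̄̄ = (9.47 + 9.48 + 9.43 + 9.47 + 9.48 + 9.48 + 9.48 + 9.50 + 9.52 + 9.49) / 10 = 94.8000 / 10 = 9.4800
CL = X̄̄ = 9.4800

9.480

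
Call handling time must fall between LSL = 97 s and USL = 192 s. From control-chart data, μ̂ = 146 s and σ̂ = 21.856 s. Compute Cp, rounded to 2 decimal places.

Cp = (USL − LSL) / (6σ̂) = (192 − 97) / (6 × 21.856) = 95.0000 / 131.1360 = 0.7244

0.72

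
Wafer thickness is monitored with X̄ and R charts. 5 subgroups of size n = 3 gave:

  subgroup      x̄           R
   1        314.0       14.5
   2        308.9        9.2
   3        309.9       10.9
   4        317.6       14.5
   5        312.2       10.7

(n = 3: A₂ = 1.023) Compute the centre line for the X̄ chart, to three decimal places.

X̄̄ = (314.0 + 308.9 + 309.9 + 317.6 + 312.2) / 5 = 1562.6000 / 5 = 312.5200
CL = X̄̄ = 312.5200

312.520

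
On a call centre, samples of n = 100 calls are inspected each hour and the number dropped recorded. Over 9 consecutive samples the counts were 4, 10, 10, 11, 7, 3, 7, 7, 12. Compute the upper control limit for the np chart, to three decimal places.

p̄ = Σdᵢ / (k·n) = 71 / (9 × 100) = 0.07889
UCL = np̄ + 3·√(np̄(1−p̄)) = 7.8889 + 3 × √(7.8889×0.92111) = 7.8889 + 3 × 2.6957 = 15.9758

15.976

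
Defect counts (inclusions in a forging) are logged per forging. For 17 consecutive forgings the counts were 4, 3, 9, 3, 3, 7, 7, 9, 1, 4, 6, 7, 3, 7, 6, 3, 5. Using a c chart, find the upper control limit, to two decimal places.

c̄ = (4 + 3 + 9 + 3 + 3 + 7 + 7 + 9 + 1 + 4 + 6 + 7 + 3 + 7 + 6 + 3 + 5) / 17 = 87 / 17 = 5.1176
UCL = c̄ + 3√c̄ = 5.1176 + 3 × √5.1176 = 5.1176 + 3 × 2.2622 = 11.9043

11.90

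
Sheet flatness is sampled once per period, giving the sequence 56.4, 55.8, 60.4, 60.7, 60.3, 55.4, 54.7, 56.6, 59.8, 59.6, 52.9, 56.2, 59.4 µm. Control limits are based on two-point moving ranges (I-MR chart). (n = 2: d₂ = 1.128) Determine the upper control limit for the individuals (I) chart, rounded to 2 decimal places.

64.20

X̄ = (56.4 + 55.8 + 60.4 + 60.7 + 60.3 + 55.4 + 54.7 + 56.6 + 59.8 + 59.6 + 52.9 + 56.2 + 59.4) / 13 = 57.5538
Moving ranges: 0.6, 4.6, 0.3, 0.4, 4.9, 0.7, 1.9, 3.2, 0.2, 6.7, 3.3, 3.2; M̄R̄ = 30.0000 / 12 = 2.5000
UCL = X̄ + 3·M̄R̄/d₂ = 57.5538 + 3 × 2.5000 / 1.128 = 64.2028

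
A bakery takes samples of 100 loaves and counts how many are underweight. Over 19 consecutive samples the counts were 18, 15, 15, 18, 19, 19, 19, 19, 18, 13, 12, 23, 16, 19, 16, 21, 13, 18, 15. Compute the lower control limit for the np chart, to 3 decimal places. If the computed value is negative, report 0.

p̄ = Σdᵢ / (k·n) = 326 / (19 × 100) = 0.17158
LCL = np̄ − 3·√(np̄(1−p̄)) = 17.1579 − 3 × 3.7701 = 5.8475

5.847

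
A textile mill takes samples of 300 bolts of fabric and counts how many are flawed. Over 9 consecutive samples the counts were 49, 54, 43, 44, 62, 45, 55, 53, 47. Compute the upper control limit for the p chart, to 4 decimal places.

0.2321

p̄ = Σdᵢ / (k·n) = 452 / (9 × 300) = 0.16741
UCL = p̄ + 3·√(p̄(1−p̄)/n) = 0.16741 + 3 × √(0.16741×0.83259/300) = 0.16741 + 3 × 0.02155 = 0.23207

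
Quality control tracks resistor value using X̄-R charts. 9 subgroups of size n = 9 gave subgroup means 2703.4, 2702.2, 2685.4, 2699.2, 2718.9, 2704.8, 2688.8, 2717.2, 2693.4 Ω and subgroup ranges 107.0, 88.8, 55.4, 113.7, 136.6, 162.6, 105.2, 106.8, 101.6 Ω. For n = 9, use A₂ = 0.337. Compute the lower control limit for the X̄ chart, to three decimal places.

2664.868

X̄̄ = (2703.4 + 2702.2 + 2685.4 + 2699.2 + 2718.9 + 2704.8 + 2688.8 + 2717.2 + 2693.4) / 9 = 24313.3000 / 9 = 2701.4778
R̄ = (107.0 + 88.8 + 55.4 + 113.7 + 136.6 + 162.6 + 105.2 + 106.8 + 101.6) / 9 = 977.7000 / 9 = 108.6333
LCL = X̄̄ − A₂·R̄ = 2701.4778 − 0.337 × 108.6333 = 2664.8683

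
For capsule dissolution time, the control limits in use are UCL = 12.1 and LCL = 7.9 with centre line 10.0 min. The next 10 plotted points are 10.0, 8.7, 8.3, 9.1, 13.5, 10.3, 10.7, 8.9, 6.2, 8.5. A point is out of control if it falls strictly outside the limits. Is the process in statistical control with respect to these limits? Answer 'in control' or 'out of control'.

Compare each point to [7.9, 12.1]: sample 5 = 13.5 > UCL; sample 9 = 6.2 < LCL.

out of control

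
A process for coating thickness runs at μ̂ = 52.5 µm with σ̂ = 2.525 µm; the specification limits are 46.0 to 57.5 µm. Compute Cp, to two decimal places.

Cp = (USL − LSL) / (6σ̂) = (57.5 − 46.0) / (6 × 2.525) = 11.5000 / 15.1500 = 0.7591

0.76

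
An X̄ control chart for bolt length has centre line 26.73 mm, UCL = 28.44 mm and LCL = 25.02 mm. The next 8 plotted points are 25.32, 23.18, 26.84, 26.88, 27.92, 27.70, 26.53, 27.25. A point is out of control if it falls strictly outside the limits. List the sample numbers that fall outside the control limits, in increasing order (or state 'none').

Compare each point to [25.02, 28.44]: sample 2 = 23.18 < LCL.

2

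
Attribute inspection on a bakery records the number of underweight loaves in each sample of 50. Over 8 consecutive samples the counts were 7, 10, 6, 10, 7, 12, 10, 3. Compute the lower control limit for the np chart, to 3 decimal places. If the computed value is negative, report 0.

p̄ = Σdᵢ / (k·n) = 65 / (8 × 50) = 0.16250
LCL = np̄ − 3·√(np̄(1−p̄)) = 8.1250 − 3 × 2.6086 = 0.2993

0.299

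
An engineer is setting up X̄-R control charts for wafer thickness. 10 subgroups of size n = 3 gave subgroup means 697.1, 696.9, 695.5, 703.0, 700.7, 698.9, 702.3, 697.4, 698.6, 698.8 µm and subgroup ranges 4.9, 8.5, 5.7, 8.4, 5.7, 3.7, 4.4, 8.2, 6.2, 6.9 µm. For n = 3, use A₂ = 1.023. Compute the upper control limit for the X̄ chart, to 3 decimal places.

705.324

X̄̄ = (697.1 + 696.9 + 695.5 + 703.0 + 700.7 + 698.9 + 702.3 + 697.4 + 698.6 + 698.8) / 10 = 6989.2000 / 10 = 698.9200
R̄ = (4.9 + 8.5 + 5.7 + 8.4 + 5.7 + 3.7 + 4.4 + 8.2 + 6.2 + 6.9) / 10 = 62.6000 / 10 = 6.2600
UCL = X̄̄ + A₂·R̄ = 698.9200 + 1.023 × 6.2600 = 705.3240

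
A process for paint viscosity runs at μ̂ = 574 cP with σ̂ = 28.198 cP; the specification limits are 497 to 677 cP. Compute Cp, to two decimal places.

1.06

Cp = (USL − LSL) / (6σ̂) = (677 − 497) / (6 × 28.198) = 180.0000 / 169.1880 = 1.0639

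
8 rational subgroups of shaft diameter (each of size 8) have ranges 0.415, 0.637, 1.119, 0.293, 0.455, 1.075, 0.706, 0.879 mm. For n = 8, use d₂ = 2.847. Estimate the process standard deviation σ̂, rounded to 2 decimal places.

0.24

R̄ = (0.415 + 0.637 + 1.119 + 0.293 + 0.455 + 1.075 + 0.706 + 0.879) / 8 = 0.6974
σ̂ = R̄ / d₂ = 0.6974 / 2.847 = 0.2450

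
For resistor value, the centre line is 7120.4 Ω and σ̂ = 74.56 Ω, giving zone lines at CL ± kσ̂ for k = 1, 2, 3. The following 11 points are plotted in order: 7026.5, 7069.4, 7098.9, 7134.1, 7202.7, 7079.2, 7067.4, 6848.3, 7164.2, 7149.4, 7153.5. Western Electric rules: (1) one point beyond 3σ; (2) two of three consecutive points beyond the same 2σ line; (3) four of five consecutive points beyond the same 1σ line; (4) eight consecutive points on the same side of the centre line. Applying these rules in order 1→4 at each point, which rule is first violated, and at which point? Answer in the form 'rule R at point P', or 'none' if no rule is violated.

Zone of each point (C = within 1σ̂, B = 1σ̂–2σ̂, A = 2σ̂–3σ̂, * = beyond 3σ̂; sign = side of CL): 1:-B, 2:-C, 3:-C, 4:+C, 5:+B, 6:-C, 7:-C, 8:-*, 9:+C, 10:+C, 11:+C
Rule 1 (one point beyond the 3σ limits) is satisfied at point 8.

rule 1 at point 8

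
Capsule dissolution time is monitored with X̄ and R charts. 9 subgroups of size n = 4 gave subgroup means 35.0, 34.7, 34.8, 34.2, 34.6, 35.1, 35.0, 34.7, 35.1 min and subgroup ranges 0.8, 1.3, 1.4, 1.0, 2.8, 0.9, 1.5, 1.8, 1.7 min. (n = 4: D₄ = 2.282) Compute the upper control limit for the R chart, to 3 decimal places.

3.347

R̄ = (0.8 + 1.3 + 1.4 + 1.0 + 2.8 + 0.9 + 1.5 + 1.8 + 1.7) / 9 = 13.2000 / 9 = 1.4667
UCL_R = D₄·R̄ = 2.282 × 1.4667 = 3.3469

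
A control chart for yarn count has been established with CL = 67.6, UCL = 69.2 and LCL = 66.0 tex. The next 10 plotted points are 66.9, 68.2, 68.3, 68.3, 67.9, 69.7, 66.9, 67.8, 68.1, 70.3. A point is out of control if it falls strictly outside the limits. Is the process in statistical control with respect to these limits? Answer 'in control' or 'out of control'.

Compare each point to [66.0, 69.2]: sample 6 = 69.7 > UCL; sample 10 = 70.3 > UCL.

out of control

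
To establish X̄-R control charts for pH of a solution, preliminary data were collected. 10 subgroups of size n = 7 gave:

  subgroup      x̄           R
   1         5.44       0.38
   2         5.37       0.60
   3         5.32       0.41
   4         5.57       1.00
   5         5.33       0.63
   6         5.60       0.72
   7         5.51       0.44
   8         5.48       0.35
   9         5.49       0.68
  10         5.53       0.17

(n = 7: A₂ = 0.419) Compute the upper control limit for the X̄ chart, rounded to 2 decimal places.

5.69

X̄̄ = (5.44 + 5.37 + 5.32 + 5.57 + 5.33 + 5.60 + 5.51 + 5.48 + 5.49 + 5.53) / 10 = 54.6400 / 10 = 5.4640
R̄ = (0.38 + 0.60 + 0.41 + 1.00 + 0.63 + 0.72 + 0.44 + 0.35 + 0.68 + 0.17) / 10 = 5.3800 / 10 = 0.5380
UCL = X̄̄ + A₂·R̄ = 5.4640 + 0.419 × 0.5380 = 5.6894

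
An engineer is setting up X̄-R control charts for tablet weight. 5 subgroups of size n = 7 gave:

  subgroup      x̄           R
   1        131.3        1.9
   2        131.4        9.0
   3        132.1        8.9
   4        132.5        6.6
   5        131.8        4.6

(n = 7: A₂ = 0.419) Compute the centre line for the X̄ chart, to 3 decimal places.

X̄̄ = (131.3 + 131.4 + 132.1 + 132.5 + 131.8) / 5 = 659.1000 / 5 = 131.8200
CL = X̄̄ = 131.8200

131.820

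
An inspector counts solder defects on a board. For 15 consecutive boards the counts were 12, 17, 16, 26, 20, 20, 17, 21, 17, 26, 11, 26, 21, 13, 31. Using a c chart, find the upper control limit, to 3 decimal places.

32.882

c̄ = (12 + 17 + 16 + 26 + 20 + 20 + 17 + 21 + 17 + 26 + 11 + 26 + 21 + 13 + 31) / 15 = 294 / 15 = 19.6000
UCL = c̄ + 3√c̄ = 19.6000 + 3 × √19.6000 = 19.6000 + 3 × 4.4272 = 32.8816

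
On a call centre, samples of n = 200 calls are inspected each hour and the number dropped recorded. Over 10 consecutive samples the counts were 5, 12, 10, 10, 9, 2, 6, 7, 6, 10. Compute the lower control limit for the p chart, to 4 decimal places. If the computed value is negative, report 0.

0.0000

p̄ = Σdᵢ / (k·n) = 77 / (10 × 200) = 0.03850
LCL = p̄ − 3·√(p̄(1−p̄)/n) = 0.03850 − 3 × 0.01360 = -0.00231 → 0 (negative, so LCL = 0)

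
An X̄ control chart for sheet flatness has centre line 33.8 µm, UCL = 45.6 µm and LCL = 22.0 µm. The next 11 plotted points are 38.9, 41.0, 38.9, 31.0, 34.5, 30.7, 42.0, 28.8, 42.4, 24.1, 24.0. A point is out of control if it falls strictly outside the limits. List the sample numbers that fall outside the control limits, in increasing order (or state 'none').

All 11 points lie within [22.0, 45.6].

none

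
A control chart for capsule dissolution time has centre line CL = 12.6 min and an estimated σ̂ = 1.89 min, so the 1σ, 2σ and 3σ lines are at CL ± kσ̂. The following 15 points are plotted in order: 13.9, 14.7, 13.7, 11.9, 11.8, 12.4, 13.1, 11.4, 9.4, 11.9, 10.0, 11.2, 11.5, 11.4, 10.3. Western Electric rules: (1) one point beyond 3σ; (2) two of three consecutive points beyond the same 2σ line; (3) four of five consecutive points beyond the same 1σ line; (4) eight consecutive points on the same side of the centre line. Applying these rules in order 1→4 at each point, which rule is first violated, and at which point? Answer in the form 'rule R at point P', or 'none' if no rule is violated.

Zone of each point (C = within 1σ̂, B = 1σ̂–2σ̂, A = 2σ̂–3σ̂, * = beyond 3σ̂; sign = side of CL): 1:+C, 2:+B, 3:+C, 4:-C, 5:-C, 6:-C, 7:+C, 8:-C, 9:-B, 10:-C, 11:-B, 12:-C, 13:-C, 14:-C, 15:-B
Rule 4 (eight consecutive points on the same side of the centre line) is satisfied at point 15.

rule 4 at point 15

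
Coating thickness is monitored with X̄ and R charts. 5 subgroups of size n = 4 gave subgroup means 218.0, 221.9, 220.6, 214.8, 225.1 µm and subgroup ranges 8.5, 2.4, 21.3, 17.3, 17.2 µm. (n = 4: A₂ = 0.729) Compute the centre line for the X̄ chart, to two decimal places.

220.08

X̄̄ = (218.0 + 221.9 + 220.6 + 214.8 + 225.1) / 5 = 1100.4000 / 5 = 220.0800
CL = X̄̄ = 220.0800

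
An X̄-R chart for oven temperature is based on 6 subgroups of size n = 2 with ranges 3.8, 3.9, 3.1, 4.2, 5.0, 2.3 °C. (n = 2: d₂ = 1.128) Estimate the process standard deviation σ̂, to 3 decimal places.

3.295

R̄ = (3.8 + 3.9 + 3.1 + 4.2 + 5.0 + 2.3) / 6 = 3.7167
σ̂ = R̄ / d₂ = 3.7167 / 1.128 = 3.2949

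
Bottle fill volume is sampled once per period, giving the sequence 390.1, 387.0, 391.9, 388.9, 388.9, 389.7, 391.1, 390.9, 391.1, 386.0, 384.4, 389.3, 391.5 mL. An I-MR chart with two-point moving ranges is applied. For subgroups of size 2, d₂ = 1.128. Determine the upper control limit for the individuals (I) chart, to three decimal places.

X̄ = (390.1 + 387.0 + 391.9 + 388.9 + 388.9 + 389.7 + 391.1 + 390.9 + 391.1 + 386.0 + 384.4 + 389.3 + 391.5) / 13 = 389.2923
Moving ranges: 3.1, 4.9, 3.0, 0.0, 0.8, 1.4, 0.2, 0.2, 5.1, 1.6, 4.9, 2.2; M̄R̄ = 27.4000 / 12 = 2.2833
UCL = X̄ + 3·M̄R̄/d₂ = 389.2923 + 3 × 2.2833 / 1.128 = 395.3650

395.365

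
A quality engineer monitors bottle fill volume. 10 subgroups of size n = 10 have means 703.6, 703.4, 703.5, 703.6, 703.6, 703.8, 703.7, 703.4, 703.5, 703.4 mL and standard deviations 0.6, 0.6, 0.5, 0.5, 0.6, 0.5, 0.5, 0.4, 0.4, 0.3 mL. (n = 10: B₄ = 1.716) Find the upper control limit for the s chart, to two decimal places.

s̄ = (0.6 + 0.6 + 0.5 + 0.5 + 0.6 + 0.5 + 0.5 + 0.4 + 0.4 + 0.3) / 10 = 0.4900
UCL_s = B₄·s̄ = 1.716 × 0.4900 = 0.8408

0.84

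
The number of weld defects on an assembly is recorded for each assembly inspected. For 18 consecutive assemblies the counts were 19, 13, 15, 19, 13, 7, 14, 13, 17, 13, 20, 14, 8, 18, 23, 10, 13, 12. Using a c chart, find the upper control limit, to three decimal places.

c̄ = (19 + 13 + 15 + 19 + 13 + 7 + 14 + 13 + 17 + 13 + 20 + 14 + 8 + 18 + 23 + 10 + 13 + 12) / 18 = 261 / 18 = 14.5000
UCL = c̄ + 3√c̄ = 14.5000 + 3 × √14.5000 = 14.5000 + 3 × 3.8079 = 25.9237

25.924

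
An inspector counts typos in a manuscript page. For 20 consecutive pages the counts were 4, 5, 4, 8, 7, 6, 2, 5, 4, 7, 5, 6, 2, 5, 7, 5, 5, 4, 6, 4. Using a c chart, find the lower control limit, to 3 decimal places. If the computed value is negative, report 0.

0.000

c̄ = (4 + 5 + 4 + 8 + 7 + 6 + 2 + 5 + 4 + 7 + 5 + 6 + 2 + 5 + 7 + 5 + 5 + 4 + 6 + 4) / 20 = 101 / 20 = 5.0500
LCL = c̄ − 3√c̄ = 5.0500 − 3 × 2.2472 = -1.6917 → 0 (cannot be negative)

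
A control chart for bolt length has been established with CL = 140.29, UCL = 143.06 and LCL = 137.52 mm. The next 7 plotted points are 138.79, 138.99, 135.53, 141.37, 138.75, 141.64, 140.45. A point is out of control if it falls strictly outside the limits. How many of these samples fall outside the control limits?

Compare each point to [137.52, 143.06]: sample 3 = 135.53 < LCL.

1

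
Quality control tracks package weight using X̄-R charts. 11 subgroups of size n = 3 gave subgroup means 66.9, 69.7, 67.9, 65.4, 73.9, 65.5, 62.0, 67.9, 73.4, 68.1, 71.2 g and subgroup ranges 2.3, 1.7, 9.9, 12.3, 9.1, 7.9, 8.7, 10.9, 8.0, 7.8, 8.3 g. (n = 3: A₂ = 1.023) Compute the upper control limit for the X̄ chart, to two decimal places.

76.44

X̄̄ = (66.9 + 69.7 + 67.9 + 65.4 + 73.9 + 65.5 + 62.0 + 67.9 + 73.4 + 68.1 + 71.2) / 11 = 751.9000 / 11 = 68.3545
R̄ = (2.3 + 1.7 + 9.9 + 12.3 + 9.1 + 7.9 + 8.7 + 10.9 + 8.0 + 7.8 + 8.3) / 11 = 86.9000 / 11 = 7.9000
UCL = X̄̄ + A₂·R̄ = 68.3545 + 1.023 × 7.9000 = 76.4362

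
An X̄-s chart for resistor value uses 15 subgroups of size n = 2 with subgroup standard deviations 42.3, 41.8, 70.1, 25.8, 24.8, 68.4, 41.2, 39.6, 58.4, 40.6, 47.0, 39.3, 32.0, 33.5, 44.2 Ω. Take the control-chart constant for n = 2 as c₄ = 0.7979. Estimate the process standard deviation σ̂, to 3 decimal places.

54.226

s̄ = (42.3 + 41.8 + 70.1 + 25.8 + 24.8 + 68.4 + 41.2 + 39.6 + 58.4 + 40.6 + 47.0 + 39.3 + 32.0 + 33.5 + 44.2) / 15 = 43.2667
σ̂ = s̄ / c₄ = 43.2667 / 0.7979 = 54.2257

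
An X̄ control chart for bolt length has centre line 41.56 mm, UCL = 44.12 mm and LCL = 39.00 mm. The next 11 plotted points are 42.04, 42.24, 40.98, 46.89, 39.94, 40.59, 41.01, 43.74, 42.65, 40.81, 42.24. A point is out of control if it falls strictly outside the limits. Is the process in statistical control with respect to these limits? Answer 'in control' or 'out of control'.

out of control

Compare each point to [39.00, 44.12]: sample 4 = 46.89 > UCL.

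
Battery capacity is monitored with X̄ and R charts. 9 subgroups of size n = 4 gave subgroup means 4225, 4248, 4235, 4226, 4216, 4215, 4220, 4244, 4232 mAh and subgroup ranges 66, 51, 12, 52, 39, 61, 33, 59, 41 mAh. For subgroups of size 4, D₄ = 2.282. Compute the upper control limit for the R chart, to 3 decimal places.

R̄ = (66 + 51 + 12 + 52 + 39 + 61 + 33 + 59 + 41) / 9 = 414.0000 / 9 = 46.0000
UCL_R = D₄·R̄ = 2.282 × 46.0000 = 104.9720

104.972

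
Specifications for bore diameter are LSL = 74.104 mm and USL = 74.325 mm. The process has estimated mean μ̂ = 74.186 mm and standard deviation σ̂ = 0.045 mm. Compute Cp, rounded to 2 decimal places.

Cp = (USL − LSL) / (6σ̂) = (74.325 − 74.104) / (6 × 0.045) = 0.2210 / 0.2700 = 0.8185

0.82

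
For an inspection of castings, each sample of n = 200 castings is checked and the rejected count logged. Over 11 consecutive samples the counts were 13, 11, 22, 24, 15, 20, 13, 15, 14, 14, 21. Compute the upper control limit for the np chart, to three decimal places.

28.233

p̄ = Σdᵢ / (k·n) = 182 / (11 × 200) = 0.08273
UCL = np̄ + 3·√(np̄(1−p̄)) = 16.5455 + 3 × √(16.5455×0.91727) = 16.5455 + 3 × 3.8957 = 28.2326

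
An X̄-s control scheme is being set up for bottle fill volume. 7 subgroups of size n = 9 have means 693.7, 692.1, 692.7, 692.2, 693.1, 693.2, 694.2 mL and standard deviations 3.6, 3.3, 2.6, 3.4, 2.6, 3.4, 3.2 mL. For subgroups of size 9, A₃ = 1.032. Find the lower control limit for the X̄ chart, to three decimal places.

689.770

X̄̄ = (693.7 + 692.1 + 692.7 + 692.2 + 693.1 + 693.2 + 694.2) / 7 = 693.0286
s̄ = (3.6 + 3.3 + 2.6 + 3.4 + 2.6 + 3.4 + 3.2) / 7 = 3.1571
LCL = X̄̄ − A₃·s̄ = 693.0286 − 1.032 × 3.1571 = 689.7704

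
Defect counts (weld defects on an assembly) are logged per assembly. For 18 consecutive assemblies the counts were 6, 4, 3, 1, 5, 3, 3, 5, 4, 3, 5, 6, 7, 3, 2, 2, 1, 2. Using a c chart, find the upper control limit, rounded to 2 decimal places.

9.31

c̄ = (6 + 4 + 3 + 1 + 5 + 3 + 3 + 5 + 4 + 3 + 5 + 6 + 7 + 3 + 2 + 2 + 1 + 2) / 18 = 65 / 18 = 3.6111
UCL = c̄ + 3√c̄ = 3.6111 + 3 × √3.6111 = 3.6111 + 3 × 1.9003 = 9.3120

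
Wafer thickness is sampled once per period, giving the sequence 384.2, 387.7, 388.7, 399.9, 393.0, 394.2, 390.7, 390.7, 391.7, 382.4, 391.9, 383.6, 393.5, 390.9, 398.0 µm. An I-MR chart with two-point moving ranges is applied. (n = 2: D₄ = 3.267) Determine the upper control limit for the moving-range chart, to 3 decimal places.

17.502

Moving ranges: 3.5, 1.0, 11.2, 6.9, 1.2, 3.5, 0.0, 1.0, 9.3, 9.5, 8.3, 9.9, 2.6, 7.1; M̄R̄ = 75.0000 / 14 = 5.3571
UCL_MR = D₄·M̄R̄ = 3.267 × 5.3571 = 17.5018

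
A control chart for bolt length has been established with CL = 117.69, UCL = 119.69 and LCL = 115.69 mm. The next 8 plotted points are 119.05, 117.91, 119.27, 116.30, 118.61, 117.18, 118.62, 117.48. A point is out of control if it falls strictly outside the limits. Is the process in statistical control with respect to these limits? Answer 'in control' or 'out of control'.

All 8 points lie within [115.69, 119.69].

in control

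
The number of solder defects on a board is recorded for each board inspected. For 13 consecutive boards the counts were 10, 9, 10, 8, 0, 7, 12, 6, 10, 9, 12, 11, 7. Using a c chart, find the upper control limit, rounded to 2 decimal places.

c̄ = (10 + 9 + 10 + 8 + 0 + 7 + 12 + 6 + 10 + 9 + 12 + 11 + 7) / 13 = 111 / 13 = 8.5385
UCL = c̄ + 3√c̄ = 8.5385 + 3 × √8.5385 = 8.5385 + 3 × 2.9221 = 17.3047

17.30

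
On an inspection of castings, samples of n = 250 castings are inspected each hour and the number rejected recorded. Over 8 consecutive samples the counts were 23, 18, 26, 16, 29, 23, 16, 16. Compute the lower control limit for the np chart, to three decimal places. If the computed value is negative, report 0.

7.753

p̄ = Σdᵢ / (k·n) = 167 / (8 × 250) = 0.08350
LCL = np̄ − 3·√(np̄(1−p̄)) = 20.8750 − 3 × 4.3740 = 7.7530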